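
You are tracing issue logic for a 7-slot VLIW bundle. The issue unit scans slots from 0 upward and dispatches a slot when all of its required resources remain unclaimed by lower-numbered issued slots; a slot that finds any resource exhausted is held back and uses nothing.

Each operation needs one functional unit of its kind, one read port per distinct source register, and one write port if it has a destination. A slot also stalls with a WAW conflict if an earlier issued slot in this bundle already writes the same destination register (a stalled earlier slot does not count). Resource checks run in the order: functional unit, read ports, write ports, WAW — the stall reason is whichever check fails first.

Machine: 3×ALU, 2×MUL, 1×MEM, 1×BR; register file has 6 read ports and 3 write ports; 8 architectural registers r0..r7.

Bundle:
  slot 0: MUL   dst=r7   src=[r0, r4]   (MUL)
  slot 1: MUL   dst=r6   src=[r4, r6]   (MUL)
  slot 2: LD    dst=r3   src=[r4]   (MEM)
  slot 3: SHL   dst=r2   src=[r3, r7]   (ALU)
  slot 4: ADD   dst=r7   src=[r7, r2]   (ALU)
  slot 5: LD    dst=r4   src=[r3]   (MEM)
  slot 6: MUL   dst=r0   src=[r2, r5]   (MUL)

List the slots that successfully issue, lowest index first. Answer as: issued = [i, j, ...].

issued = [0, 1, 2]

#0 MUL src=r0,r4 dispatched  <A:3 Mu:1 Ld:1 B:1 rd:4 wr:2>
#1 MUL src=r4,r6 dispatched  <A:3 Mu:0 Ld:1 B:1 rd:2 wr:1>
#2 MEM src=r4 dispatched  <A:3 Mu:0 Ld:0 B:1 rd:1 wr:0>
#3 ALU src=r3,r7 held:RD_PORT  <A:3 Mu:0 Ld:0 B:1 rd:1 wr:0>
#4 ALU src=r7,r2 held:RD_PORT  <A:3 Mu:0 Ld:0 B:1 rd:1 wr:0>
#5 MEM src=r3 held:FU  <A:3 Mu:0 Ld:0 B:1 rd:1 wr:0>
#6 MUL src=r2,r5 held:FU  <A:3 Mu:0 Ld:0 B:1 rd:1 wr:0>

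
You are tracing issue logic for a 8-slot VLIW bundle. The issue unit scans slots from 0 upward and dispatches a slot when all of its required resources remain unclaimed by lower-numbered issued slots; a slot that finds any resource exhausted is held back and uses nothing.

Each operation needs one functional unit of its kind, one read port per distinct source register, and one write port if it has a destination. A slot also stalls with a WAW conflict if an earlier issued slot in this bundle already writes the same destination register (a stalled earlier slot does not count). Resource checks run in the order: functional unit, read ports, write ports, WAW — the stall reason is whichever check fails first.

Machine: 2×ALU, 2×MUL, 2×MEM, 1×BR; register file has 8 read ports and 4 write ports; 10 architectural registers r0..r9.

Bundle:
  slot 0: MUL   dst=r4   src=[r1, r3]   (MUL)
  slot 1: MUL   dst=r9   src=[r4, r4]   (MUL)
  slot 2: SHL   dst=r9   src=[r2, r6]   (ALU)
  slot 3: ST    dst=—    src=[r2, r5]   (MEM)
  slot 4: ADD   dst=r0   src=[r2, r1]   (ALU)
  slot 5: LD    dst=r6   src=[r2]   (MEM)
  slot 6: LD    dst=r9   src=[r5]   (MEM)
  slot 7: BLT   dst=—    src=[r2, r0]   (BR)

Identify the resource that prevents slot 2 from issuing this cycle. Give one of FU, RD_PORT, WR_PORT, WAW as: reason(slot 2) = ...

(0) want 1×MUL +2rd +1wr — yes → AL2|MU1|ME2|BR1|rd6|wr3
(1) want 1×MUL +1rd +1wr — yes → AL2|MU0|ME2|BR1|rd5|wr2
(2) want 1×ALU +2rd +1wr — WAW → AL2|MU0|ME2|BR1|rd5|wr2
(3) want 1×MEM +2rd +0wr — yes → AL2|MU0|ME1|BR1|rd3|wr2
(4) want 1×ALU +2rd +1wr — yes → AL1|MU0|ME1|BR1|rd1|wr1
(5) want 1×MEM +1rd +1wr — yes → AL1|MU0|ME0|BR1|rd0|wr0
(6) want 1×MEM +1rd +1wr — FU → AL1|MU0|ME0|BR1|rd0|wr0
(7) want 1×BR +2rd +0wr — RD_PORT → AL1|MU0|ME0|BR1|rd0|wr0

reason(slot 2) = WAW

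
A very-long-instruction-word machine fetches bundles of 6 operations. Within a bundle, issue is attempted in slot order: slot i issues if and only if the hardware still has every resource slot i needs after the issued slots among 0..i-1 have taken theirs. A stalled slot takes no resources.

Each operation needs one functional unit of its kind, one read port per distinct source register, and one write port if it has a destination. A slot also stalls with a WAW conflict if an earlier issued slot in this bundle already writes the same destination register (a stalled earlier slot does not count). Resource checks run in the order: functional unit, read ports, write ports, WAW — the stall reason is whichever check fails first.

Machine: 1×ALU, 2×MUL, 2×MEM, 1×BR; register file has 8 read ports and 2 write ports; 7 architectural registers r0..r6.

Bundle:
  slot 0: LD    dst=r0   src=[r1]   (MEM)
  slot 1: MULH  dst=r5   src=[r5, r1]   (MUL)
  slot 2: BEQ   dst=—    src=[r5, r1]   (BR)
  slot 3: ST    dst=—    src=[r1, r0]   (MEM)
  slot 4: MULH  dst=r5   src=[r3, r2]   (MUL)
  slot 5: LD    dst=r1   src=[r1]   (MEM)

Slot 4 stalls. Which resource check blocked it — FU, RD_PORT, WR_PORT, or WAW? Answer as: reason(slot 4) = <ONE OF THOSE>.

slot 0 (MEM): ISSUE — free A1,Mu2,Ld1,B1 rp7 wp1
slot 1 (MUL): ISSUE — free A1,Mu1,Ld1,B1 rp5 wp0
slot 2 (BR): ISSUE — free A1,Mu1,Ld1,B0 rp3 wp0
slot 3 (MEM): ISSUE — free A1,Mu1,Ld0,B0 rp1 wp0
slot 4 (MUL): stall RD_PORT — free A1,Mu1,Ld0,B0 rp1 wp0
slot 5 (MEM): stall FU — free A1,Mu1,Ld0,B0 rp1 wp0

reason(slot 4) = RD_PORT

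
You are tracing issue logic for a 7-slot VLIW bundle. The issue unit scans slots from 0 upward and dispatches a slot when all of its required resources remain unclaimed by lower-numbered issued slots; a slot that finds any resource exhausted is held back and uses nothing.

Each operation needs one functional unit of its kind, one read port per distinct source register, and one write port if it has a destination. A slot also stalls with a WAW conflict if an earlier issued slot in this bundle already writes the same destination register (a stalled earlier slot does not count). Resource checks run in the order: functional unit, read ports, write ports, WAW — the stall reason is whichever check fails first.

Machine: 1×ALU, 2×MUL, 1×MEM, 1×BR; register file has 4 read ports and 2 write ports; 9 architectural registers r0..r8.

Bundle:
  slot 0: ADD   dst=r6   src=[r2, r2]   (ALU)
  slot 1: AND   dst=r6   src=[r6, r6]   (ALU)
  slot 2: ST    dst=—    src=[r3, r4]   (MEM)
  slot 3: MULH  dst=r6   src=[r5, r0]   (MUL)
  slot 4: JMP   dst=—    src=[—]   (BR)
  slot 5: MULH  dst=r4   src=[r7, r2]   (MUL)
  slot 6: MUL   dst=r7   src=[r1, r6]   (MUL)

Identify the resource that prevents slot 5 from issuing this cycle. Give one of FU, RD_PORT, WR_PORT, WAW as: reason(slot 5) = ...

reason(slot 5) = RD_PORT

  0. ALU→r6 ⇒ go  {0A/2Mu/1Ld/1B | 3r 1w}
  1. ALU→r6 ⇒ no(FU)  {0A/2Mu/1Ld/1B | 3r 1w}
  2. MEM ⇒ go  {0A/2Mu/0Ld/1B | 1r 1w}
  3. MUL→r6 ⇒ no(RD_PORT)  {0A/2Mu/0Ld/1B | 1r 1w}
  4. BR ⇒ go  {0A/2Mu/0Ld/0B | 1r 1w}
  5. MUL→r4 ⇒ no(RD_PORT)  {0A/2Mu/0Ld/0B | 1r 1w}
  6. MUL→r7 ⇒ no(RD_PORT)  {0A/2Mu/0Ld/0B | 1r 1w}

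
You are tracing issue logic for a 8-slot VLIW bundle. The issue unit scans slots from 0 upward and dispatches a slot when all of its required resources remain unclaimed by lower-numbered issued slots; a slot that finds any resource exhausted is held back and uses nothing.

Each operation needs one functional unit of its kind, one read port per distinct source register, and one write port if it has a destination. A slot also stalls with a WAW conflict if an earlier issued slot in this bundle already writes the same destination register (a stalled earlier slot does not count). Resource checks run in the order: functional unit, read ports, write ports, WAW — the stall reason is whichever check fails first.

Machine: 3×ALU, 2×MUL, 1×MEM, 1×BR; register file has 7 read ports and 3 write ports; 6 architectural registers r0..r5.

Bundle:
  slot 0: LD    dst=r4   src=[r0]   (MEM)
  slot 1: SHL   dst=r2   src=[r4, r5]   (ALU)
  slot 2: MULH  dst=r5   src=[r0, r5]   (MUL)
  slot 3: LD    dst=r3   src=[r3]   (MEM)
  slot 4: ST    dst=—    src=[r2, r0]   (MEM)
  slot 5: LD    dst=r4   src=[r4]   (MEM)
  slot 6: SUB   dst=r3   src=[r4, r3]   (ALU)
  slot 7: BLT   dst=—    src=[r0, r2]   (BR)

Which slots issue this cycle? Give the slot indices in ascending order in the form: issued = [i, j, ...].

(0) want 1×MEM +1rd +1wr — yes → AL3|MU2|ME0|BR1|rd6|wr2
(1) want 1×ALU +2rd +1wr — yes → AL2|MU2|ME0|BR1|rd4|wr1
(2) want 1×MUL +2rd +1wr — yes → AL2|MU1|ME0|BR1|rd2|wr0
(3) want 1×MEM +1rd +1wr — FU → AL2|MU1|ME0|BR1|rd2|wr0
(4) want 1×MEM +2rd +0wr — FU → AL2|MU1|ME0|BR1|rd2|wr0
(5) want 1×MEM +1rd +1wr — FU → AL2|MU1|ME0|BR1|rd2|wr0
(6) want 1×ALU +2rd +1wr — WR_PORT → AL2|MU1|ME0|BR1|rd2|wr0
(7) want 1×BR +2rd +0wr — yes → AL2|MU1|ME0|BR0|rd0|wr0

issued = [0, 1, 2, 7]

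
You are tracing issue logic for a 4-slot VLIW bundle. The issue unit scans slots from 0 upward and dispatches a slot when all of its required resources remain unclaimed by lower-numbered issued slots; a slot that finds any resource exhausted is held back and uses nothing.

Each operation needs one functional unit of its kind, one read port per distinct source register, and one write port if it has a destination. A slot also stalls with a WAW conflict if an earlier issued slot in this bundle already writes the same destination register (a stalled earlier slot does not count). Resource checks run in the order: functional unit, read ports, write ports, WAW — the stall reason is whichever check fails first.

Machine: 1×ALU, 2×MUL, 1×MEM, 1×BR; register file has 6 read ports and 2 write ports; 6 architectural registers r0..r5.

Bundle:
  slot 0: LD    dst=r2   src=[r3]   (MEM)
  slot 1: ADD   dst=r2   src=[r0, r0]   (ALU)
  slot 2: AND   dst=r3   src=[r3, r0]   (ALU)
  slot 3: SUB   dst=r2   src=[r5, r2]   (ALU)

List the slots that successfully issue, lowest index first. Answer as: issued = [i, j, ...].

issued = [0, 2]

slot 0 (MEM): ISSUE — free A1,Mu2,Ld0,B1 rp5 wp1
slot 1 (ALU): stall WAW — free A1,Mu2,Ld0,B1 rp5 wp1
slot 2 (ALU): ISSUE — free A0,Mu2,Ld0,B1 rp3 wp0
slot 3 (ALU): stall FU — free A0,Mu2,Ld0,B1 rp3 wp0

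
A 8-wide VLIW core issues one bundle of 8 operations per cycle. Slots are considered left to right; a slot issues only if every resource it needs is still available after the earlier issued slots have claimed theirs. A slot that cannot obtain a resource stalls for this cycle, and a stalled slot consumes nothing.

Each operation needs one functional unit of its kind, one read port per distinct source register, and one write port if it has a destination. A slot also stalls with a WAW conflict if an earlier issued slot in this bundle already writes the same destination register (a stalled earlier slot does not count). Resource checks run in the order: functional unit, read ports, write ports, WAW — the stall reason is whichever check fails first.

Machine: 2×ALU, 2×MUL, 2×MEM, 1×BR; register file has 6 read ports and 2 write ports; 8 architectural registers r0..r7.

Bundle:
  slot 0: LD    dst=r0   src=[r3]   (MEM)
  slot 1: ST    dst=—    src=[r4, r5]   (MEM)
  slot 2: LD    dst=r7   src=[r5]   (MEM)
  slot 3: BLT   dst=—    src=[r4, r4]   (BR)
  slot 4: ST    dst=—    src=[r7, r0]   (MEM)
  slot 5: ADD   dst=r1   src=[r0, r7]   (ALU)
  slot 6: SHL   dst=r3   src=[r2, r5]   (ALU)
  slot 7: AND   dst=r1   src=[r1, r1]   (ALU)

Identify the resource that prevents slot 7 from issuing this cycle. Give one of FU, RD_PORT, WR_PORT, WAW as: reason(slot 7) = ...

reason(slot 7) = RD_PORT

#0 MEM src=r3 dispatched  <A:2 Mu:2 Ld:1 B:1 rd:5 wr:1>
#1 MEM src=r4,r5 dispatched  <A:2 Mu:2 Ld:0 B:1 rd:3 wr:1>
#2 MEM src=r5 held:FU  <A:2 Mu:2 Ld:0 B:1 rd:3 wr:1>
#3 BR src=r4,r4 dispatched  <A:2 Mu:2 Ld:0 B:0 rd:2 wr:1>
#4 MEM src=r7,r0 held:FU  <A:2 Mu:2 Ld:0 B:0 rd:2 wr:1>
#5 ALU src=r0,r7 dispatched  <A:1 Mu:2 Ld:0 B:0 rd:0 wr:0>
#6 ALU src=r2,r5 held:RD_PORT  <A:1 Mu:2 Ld:0 B:0 rd:0 wr:0>
#7 ALU src=r1,r1 held:RD_PORT  <A:1 Mu:2 Ld:0 B:0 rd:0 wr:0>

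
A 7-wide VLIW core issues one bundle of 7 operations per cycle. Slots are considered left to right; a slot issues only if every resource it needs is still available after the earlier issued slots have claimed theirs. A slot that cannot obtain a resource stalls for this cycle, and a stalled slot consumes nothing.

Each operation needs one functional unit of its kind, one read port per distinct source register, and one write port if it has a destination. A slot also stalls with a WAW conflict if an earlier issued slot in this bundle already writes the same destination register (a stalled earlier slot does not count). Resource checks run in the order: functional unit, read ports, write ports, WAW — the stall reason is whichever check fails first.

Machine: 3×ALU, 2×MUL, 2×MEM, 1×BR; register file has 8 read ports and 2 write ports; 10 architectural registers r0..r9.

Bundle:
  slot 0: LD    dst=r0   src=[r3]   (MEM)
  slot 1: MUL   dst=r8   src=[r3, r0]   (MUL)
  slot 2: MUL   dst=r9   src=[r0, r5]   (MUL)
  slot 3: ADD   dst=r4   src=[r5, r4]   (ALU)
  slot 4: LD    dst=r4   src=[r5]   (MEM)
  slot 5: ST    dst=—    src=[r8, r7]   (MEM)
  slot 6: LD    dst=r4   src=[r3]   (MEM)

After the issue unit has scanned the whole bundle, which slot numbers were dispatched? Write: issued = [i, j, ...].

[0] MEM needs rd=1 wr=1: ok; after: ALU=3 MUL=2 MEM=1 BR=1, R=7, W=1
[1] MUL needs rd=2 wr=1: ok; after: ALU=3 MUL=1 MEM=1 BR=1, R=5, W=0
[2] MUL needs rd=2 wr=1: WR_PORT; after: ALU=3 MUL=1 MEM=1 BR=1, R=5, W=0
[3] ALU needs rd=2 wr=1: WR_PORT; after: ALU=3 MUL=1 MEM=1 BR=1, R=5, W=0
[4] MEM needs rd=1 wr=1: WR_PORT; after: ALU=3 MUL=1 MEM=1 BR=1, R=5, W=0
[5] MEM needs rd=2 wr=0: ok; after: ALU=3 MUL=1 MEM=0 BR=1, R=3, W=0
[6] MEM needs rd=1 wr=1: FU; after: ALU=3 MUL=1 MEM=0 BR=1, R=3, W=0

issued = [0, 1, 5]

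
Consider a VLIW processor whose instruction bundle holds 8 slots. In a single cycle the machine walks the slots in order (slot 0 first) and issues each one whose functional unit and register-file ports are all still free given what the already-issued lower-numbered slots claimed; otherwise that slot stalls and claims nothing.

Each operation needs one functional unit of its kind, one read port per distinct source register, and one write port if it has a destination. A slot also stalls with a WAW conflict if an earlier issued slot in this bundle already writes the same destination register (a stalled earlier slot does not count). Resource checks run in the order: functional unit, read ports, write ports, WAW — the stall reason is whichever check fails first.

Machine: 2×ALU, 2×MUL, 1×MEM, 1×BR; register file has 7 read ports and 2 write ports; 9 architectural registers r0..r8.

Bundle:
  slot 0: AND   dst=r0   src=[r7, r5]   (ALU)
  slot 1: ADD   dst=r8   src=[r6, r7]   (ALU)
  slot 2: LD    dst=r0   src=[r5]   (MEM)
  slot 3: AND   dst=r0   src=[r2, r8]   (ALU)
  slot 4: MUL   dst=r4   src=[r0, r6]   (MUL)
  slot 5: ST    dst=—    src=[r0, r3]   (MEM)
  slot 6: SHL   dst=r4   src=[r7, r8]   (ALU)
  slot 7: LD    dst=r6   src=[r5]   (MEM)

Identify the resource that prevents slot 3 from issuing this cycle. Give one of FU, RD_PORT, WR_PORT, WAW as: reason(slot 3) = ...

  0. ALU→r0 ⇒ go  {1A/2Mu/1Ld/1B | 5r 1w}
  1. ALU→r8 ⇒ go  {0A/2Mu/1Ld/1B | 3r 0w}
  2. MEM→r0 ⇒ no(WR_PORT)  {0A/2Mu/1Ld/1B | 3r 0w}
  3. ALU→r0 ⇒ no(FU)  {0A/2Mu/1Ld/1B | 3r 0w}
  4. MUL→r4 ⇒ no(WR_PORT)  {0A/2Mu/1Ld/1B | 3r 0w}
  5. MEM ⇒ go  {0A/2Mu/0Ld/1B | 1r 0w}
  6. ALU→r4 ⇒ no(FU)  {0A/2Mu/0Ld/1B | 1r 0w}
  7. MEM→r6 ⇒ no(FU)  {0A/2Mu/0Ld/1B | 1r 0w}

reason(slot 3) = FU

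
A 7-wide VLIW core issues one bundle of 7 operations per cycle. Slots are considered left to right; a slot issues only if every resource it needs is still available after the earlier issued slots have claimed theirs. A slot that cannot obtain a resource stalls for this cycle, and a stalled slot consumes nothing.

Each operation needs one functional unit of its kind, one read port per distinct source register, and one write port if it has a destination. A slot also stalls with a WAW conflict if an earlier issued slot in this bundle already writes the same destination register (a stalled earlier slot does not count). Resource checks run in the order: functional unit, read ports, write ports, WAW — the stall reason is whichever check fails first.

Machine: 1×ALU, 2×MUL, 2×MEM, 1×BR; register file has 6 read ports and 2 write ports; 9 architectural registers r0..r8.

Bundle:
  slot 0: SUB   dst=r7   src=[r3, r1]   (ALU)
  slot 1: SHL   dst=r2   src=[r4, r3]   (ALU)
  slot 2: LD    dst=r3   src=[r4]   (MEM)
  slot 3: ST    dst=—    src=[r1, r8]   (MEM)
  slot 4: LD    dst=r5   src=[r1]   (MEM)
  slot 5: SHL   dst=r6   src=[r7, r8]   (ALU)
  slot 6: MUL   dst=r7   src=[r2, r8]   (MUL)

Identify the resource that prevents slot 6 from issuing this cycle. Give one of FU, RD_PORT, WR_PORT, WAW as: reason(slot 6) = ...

reason(slot 6) = RD_PORT

[0] ALU needs rd=2 wr=1: ok; after: ALU=0 MUL=2 MEM=2 BR=1, R=4, W=1
[1] ALU needs rd=2 wr=1: FU; after: ALU=0 MUL=2 MEM=2 BR=1, R=4, W=1
[2] MEM needs rd=1 wr=1: ok; after: ALU=0 MUL=2 MEM=1 BR=1, R=3, W=0
[3] MEM needs rd=2 wr=0: ok; after: ALU=0 MUL=2 MEM=0 BR=1, R=1, W=0
[4] MEM needs rd=1 wr=1: FU; after: ALU=0 MUL=2 MEM=0 BR=1, R=1, W=0
[5] ALU needs rd=2 wr=1: FU; after: ALU=0 MUL=2 MEM=0 BR=1, R=1, W=0
[6] MUL needs rd=2 wr=1: RD_PORT; after: ALU=0 MUL=2 MEM=0 BR=1, R=1, W=0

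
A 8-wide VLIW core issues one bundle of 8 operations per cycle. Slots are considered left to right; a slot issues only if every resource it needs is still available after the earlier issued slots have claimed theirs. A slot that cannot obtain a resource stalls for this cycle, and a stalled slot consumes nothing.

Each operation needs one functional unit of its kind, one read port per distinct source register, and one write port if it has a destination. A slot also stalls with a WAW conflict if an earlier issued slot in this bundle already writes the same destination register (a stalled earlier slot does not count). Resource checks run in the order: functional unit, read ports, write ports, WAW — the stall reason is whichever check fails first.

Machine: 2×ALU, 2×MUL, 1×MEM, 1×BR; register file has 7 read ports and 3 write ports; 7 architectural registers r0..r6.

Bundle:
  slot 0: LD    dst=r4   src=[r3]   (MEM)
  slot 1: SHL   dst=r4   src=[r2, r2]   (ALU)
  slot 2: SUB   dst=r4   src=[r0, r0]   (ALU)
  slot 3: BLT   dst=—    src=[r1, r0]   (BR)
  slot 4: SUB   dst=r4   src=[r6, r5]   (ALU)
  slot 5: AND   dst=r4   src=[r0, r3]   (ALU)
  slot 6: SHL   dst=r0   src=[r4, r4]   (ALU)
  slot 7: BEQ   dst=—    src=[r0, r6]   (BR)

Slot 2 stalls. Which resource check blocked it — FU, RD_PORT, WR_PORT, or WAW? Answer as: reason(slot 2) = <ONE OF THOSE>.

reason(slot 2) = WAW

  0. MEM→r4 ⇒ go  {2A/2Mu/0Ld/1B | 6r 2w}
  1. ALU→r4 ⇒ no(WAW)  {2A/2Mu/0Ld/1B | 6r 2w}
  2. ALU→r4 ⇒ no(WAW)  {2A/2Mu/0Ld/1B | 6r 2w}
  3. BR ⇒ go  {2A/2Mu/0Ld/0B | 4r 2w}
  4. ALU→r4 ⇒ no(WAW)  {2A/2Mu/0Ld/0B | 4r 2w}
  5. ALU→r4 ⇒ no(WAW)  {2A/2Mu/0Ld/0B | 4r 2w}
  6. ALU→r0 ⇒ go  {1A/2Mu/0Ld/0B | 3r 1w}
  7. BR ⇒ no(FU)  {1A/2Mu/0Ld/0B | 3r 1w}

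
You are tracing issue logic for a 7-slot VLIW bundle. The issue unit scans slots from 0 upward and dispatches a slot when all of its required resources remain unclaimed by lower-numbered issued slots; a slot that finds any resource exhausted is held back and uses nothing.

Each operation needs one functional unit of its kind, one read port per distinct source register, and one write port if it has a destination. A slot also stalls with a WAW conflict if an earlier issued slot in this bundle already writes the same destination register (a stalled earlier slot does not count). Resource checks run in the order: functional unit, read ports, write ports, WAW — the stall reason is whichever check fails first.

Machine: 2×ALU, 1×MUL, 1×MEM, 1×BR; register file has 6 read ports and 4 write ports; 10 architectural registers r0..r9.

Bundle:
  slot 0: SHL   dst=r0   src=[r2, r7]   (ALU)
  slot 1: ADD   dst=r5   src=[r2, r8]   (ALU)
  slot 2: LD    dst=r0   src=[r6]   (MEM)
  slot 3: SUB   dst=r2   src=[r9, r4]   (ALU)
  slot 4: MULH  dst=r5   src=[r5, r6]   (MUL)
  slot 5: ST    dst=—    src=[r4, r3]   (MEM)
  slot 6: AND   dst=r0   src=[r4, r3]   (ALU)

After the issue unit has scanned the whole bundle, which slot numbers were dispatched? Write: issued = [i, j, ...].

issued = [0, 1, 5]

  0. ALU→r0 ⇒ go  {1A/1Mu/1Ld/1B | 4r 3w}
  1. ALU→r5 ⇒ go  {0A/1Mu/1Ld/1B | 2r 2w}
  2. MEM→r0 ⇒ no(WAW)  {0A/1Mu/1Ld/1B | 2r 2w}
  3. ALU→r2 ⇒ no(FU)  {0A/1Mu/1Ld/1B | 2r 2w}
  4. MUL→r5 ⇒ no(WAW)  {0A/1Mu/1Ld/1B | 2r 2w}
  5. MEM ⇒ go  {0A/1Mu/0Ld/1B | 0r 2w}
  6. ALU→r0 ⇒ no(FU)  {0A/1Mu/0Ld/1B | 0r 2w}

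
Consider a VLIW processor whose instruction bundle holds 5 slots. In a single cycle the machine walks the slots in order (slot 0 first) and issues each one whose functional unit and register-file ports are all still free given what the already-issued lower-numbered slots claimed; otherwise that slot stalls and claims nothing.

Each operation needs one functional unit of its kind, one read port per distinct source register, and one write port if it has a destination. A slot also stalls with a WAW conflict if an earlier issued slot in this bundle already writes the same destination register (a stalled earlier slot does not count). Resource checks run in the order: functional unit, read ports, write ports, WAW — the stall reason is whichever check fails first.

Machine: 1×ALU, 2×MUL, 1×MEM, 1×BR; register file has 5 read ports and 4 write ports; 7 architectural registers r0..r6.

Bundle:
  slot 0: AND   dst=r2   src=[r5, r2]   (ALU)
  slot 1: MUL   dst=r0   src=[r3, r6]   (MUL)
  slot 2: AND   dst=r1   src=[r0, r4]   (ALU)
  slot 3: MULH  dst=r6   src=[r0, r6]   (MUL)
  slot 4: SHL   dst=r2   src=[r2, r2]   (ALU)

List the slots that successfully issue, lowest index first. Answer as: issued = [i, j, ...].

(0) want 1×ALU +2rd +1wr — yes → AL0|MU2|ME1|BR1|rd3|wr3
(1) want 1×MUL +2rd +1wr — yes → AL0|MU1|ME1|BR1|rd1|wr2
(2) want 1×ALU +2rd +1wr — FU → AL0|MU1|ME1|BR1|rd1|wr2
(3) want 1×MUL +2rd +1wr — RD_PORT → AL0|MU1|ME1|BR1|rd1|wr2
(4) want 1×ALU +1rd +1wr — FU → AL0|MU1|ME1|BR1|rd1|wr2

issued = [0, 1]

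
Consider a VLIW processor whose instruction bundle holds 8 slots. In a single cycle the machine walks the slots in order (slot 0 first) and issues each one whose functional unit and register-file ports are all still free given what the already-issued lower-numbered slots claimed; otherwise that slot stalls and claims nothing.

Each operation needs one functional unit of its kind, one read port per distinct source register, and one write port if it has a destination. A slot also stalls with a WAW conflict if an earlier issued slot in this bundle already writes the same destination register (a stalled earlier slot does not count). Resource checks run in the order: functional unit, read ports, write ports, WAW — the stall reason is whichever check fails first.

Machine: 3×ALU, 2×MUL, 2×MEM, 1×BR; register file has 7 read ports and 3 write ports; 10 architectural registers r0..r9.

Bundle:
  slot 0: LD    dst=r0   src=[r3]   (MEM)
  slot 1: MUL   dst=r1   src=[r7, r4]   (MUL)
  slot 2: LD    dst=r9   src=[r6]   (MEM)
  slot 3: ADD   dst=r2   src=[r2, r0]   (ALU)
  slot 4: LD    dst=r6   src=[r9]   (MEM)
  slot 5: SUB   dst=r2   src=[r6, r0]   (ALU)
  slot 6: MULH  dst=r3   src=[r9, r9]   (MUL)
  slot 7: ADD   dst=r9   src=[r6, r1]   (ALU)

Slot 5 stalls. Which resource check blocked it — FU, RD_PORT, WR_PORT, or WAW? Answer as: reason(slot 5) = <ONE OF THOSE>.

[0] MEM needs rd=1 wr=1: ok; after: ALU=3 MUL=2 MEM=1 BR=1, R=6, W=2
[1] MUL needs rd=2 wr=1: ok; after: ALU=3 MUL=1 MEM=1 BR=1, R=4, W=1
[2] MEM needs rd=1 wr=1: ok; after: ALU=3 MUL=1 MEM=0 BR=1, R=3, W=0
[3] ALU needs rd=2 wr=1: WR_PORT; after: ALU=3 MUL=1 MEM=0 BR=1, R=3, W=0
[4] MEM needs rd=1 wr=1: FU; after: ALU=3 MUL=1 MEM=0 BR=1, R=3, W=0
[5] ALU needs rd=2 wr=1: WR_PORT; after: ALU=3 MUL=1 MEM=0 BR=1, R=3, W=0
[6] MUL needs rd=1 wr=1: WR_PORT; after: ALU=3 MUL=1 MEM=0 BR=1, R=3, W=0
[7] ALU needs rd=2 wr=1: WR_PORT; after: ALU=3 MUL=1 MEM=0 BR=1, R=3, W=0

reason(slot 5) = WR_PORT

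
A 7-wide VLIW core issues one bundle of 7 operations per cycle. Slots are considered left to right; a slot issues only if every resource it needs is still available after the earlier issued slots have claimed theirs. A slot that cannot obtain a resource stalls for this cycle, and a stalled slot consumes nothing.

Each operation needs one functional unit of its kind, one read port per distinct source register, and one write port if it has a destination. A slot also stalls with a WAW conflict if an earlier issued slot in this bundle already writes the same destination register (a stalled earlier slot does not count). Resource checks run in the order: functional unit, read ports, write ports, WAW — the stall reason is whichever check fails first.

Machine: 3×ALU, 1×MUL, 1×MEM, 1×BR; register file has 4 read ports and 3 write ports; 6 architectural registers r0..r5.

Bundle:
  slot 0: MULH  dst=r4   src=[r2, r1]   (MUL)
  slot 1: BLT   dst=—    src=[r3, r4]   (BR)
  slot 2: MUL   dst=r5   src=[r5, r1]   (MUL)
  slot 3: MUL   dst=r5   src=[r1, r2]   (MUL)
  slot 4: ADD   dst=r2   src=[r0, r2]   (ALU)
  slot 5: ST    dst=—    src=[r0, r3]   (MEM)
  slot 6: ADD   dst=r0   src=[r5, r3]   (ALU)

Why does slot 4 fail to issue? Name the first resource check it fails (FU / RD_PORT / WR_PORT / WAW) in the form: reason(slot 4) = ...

reason(slot 4) = RD_PORT

#0 MUL src=r2,r1 dispatched  <A:3 Mu:0 Ld:1 B:1 rd:2 wr:2>
#1 BR src=r3,r4 dispatched  <A:3 Mu:0 Ld:1 B:0 rd:0 wr:2>
#2 MUL src=r5,r1 held:FU  <A:3 Mu:0 Ld:1 B:0 rd:0 wr:2>
#3 MUL src=r1,r2 held:FU  <A:3 Mu:0 Ld:1 B:0 rd:0 wr:2>
#4 ALU src=r0,r2 held:RD_PORT  <A:3 Mu:0 Ld:1 B:0 rd:0 wr:2>
#5 MEM src=r0,r3 held:RD_PORT  <A:3 Mu:0 Ld:1 B:0 rd:0 wr:2>
#6 ALU src=r5,r3 held:RD_PORT  <A:3 Mu:0 Ld:1 B:0 rd:0 wr:2>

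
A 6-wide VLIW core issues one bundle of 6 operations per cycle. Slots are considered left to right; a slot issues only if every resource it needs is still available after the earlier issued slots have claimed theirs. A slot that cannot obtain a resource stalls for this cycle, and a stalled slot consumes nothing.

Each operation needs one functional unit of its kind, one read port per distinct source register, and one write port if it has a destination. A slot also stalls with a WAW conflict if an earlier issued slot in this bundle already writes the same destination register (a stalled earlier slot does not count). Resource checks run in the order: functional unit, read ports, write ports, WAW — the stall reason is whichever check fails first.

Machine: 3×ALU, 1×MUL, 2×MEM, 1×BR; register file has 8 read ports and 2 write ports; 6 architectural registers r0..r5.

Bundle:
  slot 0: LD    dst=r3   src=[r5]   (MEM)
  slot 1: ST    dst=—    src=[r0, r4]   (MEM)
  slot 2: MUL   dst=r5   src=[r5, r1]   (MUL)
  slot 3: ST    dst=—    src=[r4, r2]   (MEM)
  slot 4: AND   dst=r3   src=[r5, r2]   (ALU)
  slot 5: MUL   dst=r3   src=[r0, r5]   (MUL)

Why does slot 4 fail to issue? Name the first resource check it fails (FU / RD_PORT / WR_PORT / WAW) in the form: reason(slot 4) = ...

reason(slot 4) = WR_PORT

[0] MEM needs rd=1 wr=1: ok; after: ALU=3 MUL=1 MEM=1 BR=1, R=7, W=1
[1] MEM needs rd=2 wr=0: ok; after: ALU=3 MUL=1 MEM=0 BR=1, R=5, W=1
[2] MUL needs rd=2 wr=1: ok; after: ALU=3 MUL=0 MEM=0 BR=1, R=3, W=0
[3] MEM needs rd=2 wr=0: FU; after: ALU=3 MUL=0 MEM=0 BR=1, R=3, W=0
[4] ALU needs rd=2 wr=1: WR_PORT; after: ALU=3 MUL=0 MEM=0 BR=1, R=3, W=0
[5] MUL needs rd=2 wr=1: FU; after: ALU=3 MUL=0 MEM=0 BR=1, R=3, W=0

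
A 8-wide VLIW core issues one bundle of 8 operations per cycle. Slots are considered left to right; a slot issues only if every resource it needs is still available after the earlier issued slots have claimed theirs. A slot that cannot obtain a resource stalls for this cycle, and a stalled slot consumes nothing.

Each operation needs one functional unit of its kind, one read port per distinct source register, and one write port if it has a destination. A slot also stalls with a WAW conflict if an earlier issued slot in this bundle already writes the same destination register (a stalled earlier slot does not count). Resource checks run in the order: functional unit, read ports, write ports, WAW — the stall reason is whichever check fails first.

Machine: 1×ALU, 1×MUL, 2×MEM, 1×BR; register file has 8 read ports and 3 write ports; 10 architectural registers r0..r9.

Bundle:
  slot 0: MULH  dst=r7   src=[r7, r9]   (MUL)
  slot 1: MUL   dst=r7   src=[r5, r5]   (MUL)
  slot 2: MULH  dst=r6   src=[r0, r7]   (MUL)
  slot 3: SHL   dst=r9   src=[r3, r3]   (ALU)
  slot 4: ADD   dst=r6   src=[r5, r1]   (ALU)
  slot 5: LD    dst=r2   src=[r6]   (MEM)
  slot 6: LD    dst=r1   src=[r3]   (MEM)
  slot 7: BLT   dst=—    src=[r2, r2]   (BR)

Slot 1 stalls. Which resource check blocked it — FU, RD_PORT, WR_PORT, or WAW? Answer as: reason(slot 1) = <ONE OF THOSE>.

reason(slot 1) = FU

(0) want 1×MUL +2rd +1wr — yes → AL1|MU0|ME2|BR1|rd6|wr2
(1) want 1×MUL +1rd +1wr — FU → AL1|MU0|ME2|BR1|rd6|wr2
(2) want 1×MUL +2rd +1wr — FU → AL1|MU0|ME2|BR1|rd6|wr2
(3) want 1×ALU +1rd +1wr — yes → AL0|MU0|ME2|BR1|rd5|wr1
(4) want 1×ALU +2rd +1wr — FU → AL0|MU0|ME2|BR1|rd5|wr1
(5) want 1×MEM +1rd +1wr — yes → AL0|MU0|ME1|BR1|rd4|wr0
(6) want 1×MEM +1rd +1wr — WR_PORT → AL0|MU0|ME1|BR1|rd4|wr0
(7) want 1×BR +1rd +0wr — yes → AL0|MU0|ME1|BR0|rd3|wr0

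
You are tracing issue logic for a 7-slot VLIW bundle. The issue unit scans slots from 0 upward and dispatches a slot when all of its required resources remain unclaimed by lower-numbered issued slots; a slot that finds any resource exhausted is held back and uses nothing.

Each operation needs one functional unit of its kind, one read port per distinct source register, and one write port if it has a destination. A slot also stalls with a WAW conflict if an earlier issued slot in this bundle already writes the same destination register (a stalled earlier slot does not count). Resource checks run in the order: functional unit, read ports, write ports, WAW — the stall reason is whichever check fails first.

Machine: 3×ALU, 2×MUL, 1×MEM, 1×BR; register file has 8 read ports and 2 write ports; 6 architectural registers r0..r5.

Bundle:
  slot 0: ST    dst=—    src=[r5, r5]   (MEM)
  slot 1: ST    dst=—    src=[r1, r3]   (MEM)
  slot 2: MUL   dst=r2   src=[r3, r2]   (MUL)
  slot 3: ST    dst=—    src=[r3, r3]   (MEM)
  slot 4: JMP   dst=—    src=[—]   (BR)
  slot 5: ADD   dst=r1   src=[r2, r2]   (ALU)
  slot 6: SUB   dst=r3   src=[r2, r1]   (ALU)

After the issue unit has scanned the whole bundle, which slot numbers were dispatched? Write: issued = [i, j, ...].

issued = [0, 2, 4, 5]

slot 0 (MEM): ISSUE — free A3,Mu2,Ld0,B1 rp7 wp2
slot 1 (MEM): stall FU — free A3,Mu2,Ld0,B1 rp7 wp2
slot 2 (MUL): ISSUE — free A3,Mu1,Ld0,B1 rp5 wp1
slot 3 (MEM): stall FU — free A3,Mu1,Ld0,B1 rp5 wp1
slot 4 (BR): ISSUE — free A3,Mu1,Ld0,B0 rp5 wp1
slot 5 (ALU): ISSUE — free A2,Mu1,Ld0,B0 rp4 wp0
slot 6 (ALU): stall WR_PORT — free A2,Mu1,Ld0,B0 rp4 wp0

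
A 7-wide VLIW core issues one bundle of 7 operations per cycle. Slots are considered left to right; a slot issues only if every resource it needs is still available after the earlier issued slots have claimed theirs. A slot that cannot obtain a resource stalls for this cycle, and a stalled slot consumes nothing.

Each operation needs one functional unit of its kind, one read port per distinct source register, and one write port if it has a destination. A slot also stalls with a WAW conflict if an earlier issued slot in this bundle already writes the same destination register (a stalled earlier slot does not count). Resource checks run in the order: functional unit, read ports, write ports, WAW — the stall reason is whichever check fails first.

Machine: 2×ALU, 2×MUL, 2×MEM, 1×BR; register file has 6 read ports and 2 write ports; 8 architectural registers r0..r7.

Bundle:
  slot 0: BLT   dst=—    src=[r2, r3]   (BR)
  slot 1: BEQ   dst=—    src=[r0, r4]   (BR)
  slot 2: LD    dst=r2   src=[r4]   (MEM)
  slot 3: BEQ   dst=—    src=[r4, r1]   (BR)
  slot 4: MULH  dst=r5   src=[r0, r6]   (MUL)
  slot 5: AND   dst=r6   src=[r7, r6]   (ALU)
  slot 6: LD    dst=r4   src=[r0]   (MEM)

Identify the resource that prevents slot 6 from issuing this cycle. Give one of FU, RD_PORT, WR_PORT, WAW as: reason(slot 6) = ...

[0] BR needs rd=2 wr=0: ok; after: ALU=2 MUL=2 MEM=2 BR=0, R=4, W=2
[1] BR needs rd=2 wr=0: FU; after: ALU=2 MUL=2 MEM=2 BR=0, R=4, W=2
[2] MEM needs rd=1 wr=1: ok; after: ALU=2 MUL=2 MEM=1 BR=0, R=3, W=1
[3] BR needs rd=2 wr=0: FU; after: ALU=2 MUL=2 MEM=1 BR=0, R=3, W=1
[4] MUL needs rd=2 wr=1: ok; after: ALU=2 MUL=1 MEM=1 BR=0, R=1, W=0
[5] ALU needs rd=2 wr=1: RD_PORT; after: ALU=2 MUL=1 MEM=1 BR=0, R=1, W=0
[6] MEM needs rd=1 wr=1: WR_PORT; after: ALU=2 MUL=1 MEM=1 BR=0, R=1, W=0

reason(slot 6) = WR_PORT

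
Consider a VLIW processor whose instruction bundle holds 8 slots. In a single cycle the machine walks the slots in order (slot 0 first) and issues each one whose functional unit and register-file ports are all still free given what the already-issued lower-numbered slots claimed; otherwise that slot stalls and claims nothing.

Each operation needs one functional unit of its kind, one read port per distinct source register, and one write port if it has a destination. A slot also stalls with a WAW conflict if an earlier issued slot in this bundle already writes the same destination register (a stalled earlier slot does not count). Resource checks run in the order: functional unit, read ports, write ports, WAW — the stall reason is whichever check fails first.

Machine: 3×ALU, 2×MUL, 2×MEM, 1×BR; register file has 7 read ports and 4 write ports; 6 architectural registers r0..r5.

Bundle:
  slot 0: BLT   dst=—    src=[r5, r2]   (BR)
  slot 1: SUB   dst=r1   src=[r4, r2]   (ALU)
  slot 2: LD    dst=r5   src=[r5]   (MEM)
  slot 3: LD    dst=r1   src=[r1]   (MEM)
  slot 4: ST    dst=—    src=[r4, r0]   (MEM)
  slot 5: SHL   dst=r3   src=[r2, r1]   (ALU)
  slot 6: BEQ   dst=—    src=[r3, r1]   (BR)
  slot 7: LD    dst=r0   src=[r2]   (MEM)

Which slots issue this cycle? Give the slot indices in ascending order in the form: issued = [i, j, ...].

slot 0 (BR): ISSUE — free A3,Mu2,Ld2,B0 rp5 wp4
slot 1 (ALU): ISSUE — free A2,Mu2,Ld2,B0 rp3 wp3
slot 2 (MEM): ISSUE — free A2,Mu2,Ld1,B0 rp2 wp2
slot 3 (MEM): stall WAW — free A2,Mu2,Ld1,B0 rp2 wp2
slot 4 (MEM): ISSUE — free A2,Mu2,Ld0,B0 rp0 wp2
slot 5 (ALU): stall RD_PORT — free A2,Mu2,Ld0,B0 rp0 wp2
slot 6 (BR): stall FU — free A2,Mu2,Ld0,B0 rp0 wp2
slot 7 (MEM): stall FU — free A2,Mu2,Ld0,B0 rp0 wp2

issued = [0, 1, 2, 4]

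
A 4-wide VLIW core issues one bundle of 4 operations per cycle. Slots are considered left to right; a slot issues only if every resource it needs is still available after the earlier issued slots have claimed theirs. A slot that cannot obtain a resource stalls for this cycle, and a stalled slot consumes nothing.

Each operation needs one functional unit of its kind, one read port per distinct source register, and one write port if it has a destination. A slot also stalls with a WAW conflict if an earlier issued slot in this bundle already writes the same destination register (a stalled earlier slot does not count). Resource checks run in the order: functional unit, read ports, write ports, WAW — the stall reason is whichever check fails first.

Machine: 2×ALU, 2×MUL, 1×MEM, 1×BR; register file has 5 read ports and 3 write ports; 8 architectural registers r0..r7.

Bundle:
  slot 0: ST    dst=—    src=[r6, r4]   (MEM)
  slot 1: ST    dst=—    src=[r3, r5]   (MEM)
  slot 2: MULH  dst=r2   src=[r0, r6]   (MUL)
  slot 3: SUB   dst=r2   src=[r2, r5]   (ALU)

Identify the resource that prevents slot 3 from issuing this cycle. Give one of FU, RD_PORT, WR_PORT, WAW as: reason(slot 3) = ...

reason(slot 3) = RD_PORT

slot 0 (MEM): ISSUE — free A2,Mu2,Ld0,B1 rp3 wp3
slot 1 (MEM): stall FU — free A2,Mu2,Ld0,B1 rp3 wp3
slot 2 (MUL): ISSUE — free A2,Mu1,Ld0,B1 rp1 wp2
slot 3 (ALU): stall RD_PORT — free A2,Mu1,Ld0,B1 rp1 wp2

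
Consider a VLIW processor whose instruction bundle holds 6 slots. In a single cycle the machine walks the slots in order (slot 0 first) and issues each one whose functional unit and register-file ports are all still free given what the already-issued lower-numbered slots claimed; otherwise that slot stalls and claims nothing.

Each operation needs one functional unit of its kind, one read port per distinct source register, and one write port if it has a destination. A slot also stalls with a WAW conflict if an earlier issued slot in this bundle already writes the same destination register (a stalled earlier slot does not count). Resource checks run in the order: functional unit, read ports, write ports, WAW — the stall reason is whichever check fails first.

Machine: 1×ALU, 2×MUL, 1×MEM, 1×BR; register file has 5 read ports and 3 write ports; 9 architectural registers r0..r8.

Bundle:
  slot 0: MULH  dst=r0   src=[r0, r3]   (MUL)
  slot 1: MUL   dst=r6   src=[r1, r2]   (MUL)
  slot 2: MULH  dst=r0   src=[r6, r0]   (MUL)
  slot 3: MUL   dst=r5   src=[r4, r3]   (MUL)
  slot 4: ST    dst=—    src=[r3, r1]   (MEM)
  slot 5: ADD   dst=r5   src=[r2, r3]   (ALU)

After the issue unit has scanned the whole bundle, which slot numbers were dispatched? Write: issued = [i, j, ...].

(0) want 1×MUL +2rd +1wr — yes → AL1|MU1|ME1|BR1|rd3|wr2
(1) want 1×MUL +2rd +1wr — yes → AL1|MU0|ME1|BR1|rd1|wr1
(2) want 1×MUL +2rd +1wr — FU → AL1|MU0|ME1|BR1|rd1|wr1
(3) want 1×MUL +2rd +1wr — FU → AL1|MU0|ME1|BR1|rd1|wr1
(4) want 1×MEM +2rd +0wr — RD_PORT → AL1|MU0|ME1|BR1|rd1|wr1
(5) want 1×ALU +2rd +1wr — RD_PORT → AL1|MU0|ME1|BR1|rd1|wr1

issued = [0, 1]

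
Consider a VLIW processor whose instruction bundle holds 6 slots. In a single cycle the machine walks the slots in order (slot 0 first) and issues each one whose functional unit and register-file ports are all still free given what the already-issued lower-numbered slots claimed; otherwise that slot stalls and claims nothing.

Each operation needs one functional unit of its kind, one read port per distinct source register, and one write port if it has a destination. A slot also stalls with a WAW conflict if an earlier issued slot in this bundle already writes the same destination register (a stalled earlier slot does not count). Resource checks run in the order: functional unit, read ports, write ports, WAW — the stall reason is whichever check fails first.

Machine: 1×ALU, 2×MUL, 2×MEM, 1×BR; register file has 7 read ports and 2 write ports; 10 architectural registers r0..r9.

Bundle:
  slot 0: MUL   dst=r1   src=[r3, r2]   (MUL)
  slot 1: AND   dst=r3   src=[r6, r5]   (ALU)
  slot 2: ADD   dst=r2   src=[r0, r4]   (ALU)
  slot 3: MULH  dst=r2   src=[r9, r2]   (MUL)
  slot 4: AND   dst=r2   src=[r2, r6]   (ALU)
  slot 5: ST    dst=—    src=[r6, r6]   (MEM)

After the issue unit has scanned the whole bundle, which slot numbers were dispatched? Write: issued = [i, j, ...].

[0] MUL needs rd=2 wr=1: ok; after: ALU=1 MUL=1 MEM=2 BR=1, R=5, W=1
[1] ALU needs rd=2 wr=1: ok; after: ALU=0 MUL=1 MEM=2 BR=1, R=3, W=0
[2] ALU needs rd=2 wr=1: FU; after: ALU=0 MUL=1 MEM=2 BR=1, R=3, W=0
[3] MUL needs rd=2 wr=1: WR_PORT; after: ALU=0 MUL=1 MEM=2 BR=1, R=3, W=0
[4] ALU needs rd=2 wr=1: FU; after: ALU=0 MUL=1 MEM=2 BR=1, R=3, W=0
[5] MEM needs rd=1 wr=0: ok; after: ALU=0 MUL=1 MEM=1 BR=1, R=2, W=0

issued = [0, 1, 5]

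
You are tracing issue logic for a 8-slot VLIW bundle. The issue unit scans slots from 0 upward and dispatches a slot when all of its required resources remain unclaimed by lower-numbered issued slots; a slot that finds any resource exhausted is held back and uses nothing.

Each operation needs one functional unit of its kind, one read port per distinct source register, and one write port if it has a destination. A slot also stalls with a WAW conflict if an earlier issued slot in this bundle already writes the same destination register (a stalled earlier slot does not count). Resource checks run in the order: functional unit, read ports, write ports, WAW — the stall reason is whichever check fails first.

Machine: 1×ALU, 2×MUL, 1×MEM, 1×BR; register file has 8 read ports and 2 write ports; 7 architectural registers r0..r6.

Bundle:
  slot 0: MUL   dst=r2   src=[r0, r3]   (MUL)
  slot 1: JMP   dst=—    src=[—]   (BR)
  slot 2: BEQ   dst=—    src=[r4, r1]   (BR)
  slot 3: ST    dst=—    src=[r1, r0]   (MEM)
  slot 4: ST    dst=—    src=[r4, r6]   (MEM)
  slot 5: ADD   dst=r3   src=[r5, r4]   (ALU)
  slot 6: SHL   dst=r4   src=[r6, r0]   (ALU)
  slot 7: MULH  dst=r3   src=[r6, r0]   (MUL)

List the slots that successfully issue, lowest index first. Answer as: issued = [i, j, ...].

issued = [0, 1, 3, 5]

#0 MUL src=r0,r3 dispatched  <A:1 Mu:1 Ld:1 B:1 rd:6 wr:1>
#1 BR src=- dispatched  <A:1 Mu:1 Ld:1 B:0 rd:6 wr:1>
#2 BR src=r4,r1 held:FU  <A:1 Mu:1 Ld:1 B:0 rd:6 wr:1>
#3 MEM src=r1,r0 dispatched  <A:1 Mu:1 Ld:0 B:0 rd:4 wr:1>
#4 MEM src=r4,r6 held:FU  <A:1 Mu:1 Ld:0 B:0 rd:4 wr:1>
#5 ALU src=r5,r4 dispatched  <A:0 Mu:1 Ld:0 B:0 rd:2 wr:0>
#6 ALU src=r6,r0 held:FU  <A:0 Mu:1 Ld:0 B:0 rd:2 wr:0>
#7 MUL src=r6,r0 held:WR_PORT  <A:0 Mu:1 Ld:0 B:0 rd:2 wr:0>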